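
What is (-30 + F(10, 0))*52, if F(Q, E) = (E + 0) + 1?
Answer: -1508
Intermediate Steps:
F(Q, E) = 1 + E (F(Q, E) = E + 1 = 1 + E)
(-30 + F(10, 0))*52 = (-30 + (1 + 0))*52 = (-30 + 1)*52 = -29*52 = -1508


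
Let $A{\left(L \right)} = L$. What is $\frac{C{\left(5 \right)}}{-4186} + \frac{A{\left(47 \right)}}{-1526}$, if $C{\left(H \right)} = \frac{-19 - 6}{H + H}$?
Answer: $- \frac{27561}{912548} \approx -0.030202$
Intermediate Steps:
$C{\left(H \right)} = - \frac{25}{2 H}$
$\frac{C{\left(5 \right)}}{-4186} + \frac{A{\left(47 \right)}}{-1526} = \frac{\left(- \frac{25}{2}\right) \frac{1}{5}}{-4186} + \frac{47}{-1526} = \left(- \frac{25}{2}\right) \frac{1}{5} \left(- \frac{1}{4186}\right) + 47 \left(- \frac{1}{1526}\right) = \left(- \frac{5}{2}\right) \left(- \frac{1}{4186}\right) - \frac{47}{1526} = \frac{5}{8372} - \frac{47}{1526} = - \frac{27561}{912548}$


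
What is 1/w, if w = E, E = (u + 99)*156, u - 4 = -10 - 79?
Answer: 1/2184 ≈ 0.00045788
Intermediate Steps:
u = -85 (u = 4 + (-10 - 79) = 4 - 89 = -85)
E = 2184 (E = (-85 + 99)*156 = 14*156 = 2184)
w = 2184
1/w = 1/2184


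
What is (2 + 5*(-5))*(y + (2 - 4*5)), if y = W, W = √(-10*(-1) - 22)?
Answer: 414 - 46*I*√3 ≈ 414.0 - 79.674*I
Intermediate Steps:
W = 2*I*√3 (W = √(10 - 22) = √(-12) = 2*I*√3 ≈ 3.4641*I)
y = 2*I*√3 ≈ 3.4641*I
(2 + 5*(-5))*(y + (2 - 4*5)) = (2 + 5*(-5))*(2*I*√3 + (2 - 4*5)) = (2 - 25)*(2*I*√3 + (2 - 20)) = -23*(2*I*√3 - 18) = -23*(-18 + 2*I*√3) = 414 - 46*I*√3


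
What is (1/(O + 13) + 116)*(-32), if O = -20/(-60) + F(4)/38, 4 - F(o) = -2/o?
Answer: -11392000/3067 ≈ -3714.4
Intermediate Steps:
F(o) = 4 + 2/o (F(o) = 4 - (-2)/o = 4 + 2/o)
O = 103/228 (O = -20/(-60) + (4 + 2/4)/38 = -20*(-1/60) + (4 + 2*(¼))*(1/38) = ⅓ + (4 + ½)*(1/38) = ⅓ + (9/2)*(1/38) = ⅓ + 9/76 = 103/228 ≈ 0.45175)
(1/(O + 13) + 116)*(-32) = (1/(103/228 + 13) + 116)*(-32) = (1/(3067/228) + 116)*(-32) = (228/3067 + 116)*(-32) = (356000/3067)*(-32) = -11392000/3067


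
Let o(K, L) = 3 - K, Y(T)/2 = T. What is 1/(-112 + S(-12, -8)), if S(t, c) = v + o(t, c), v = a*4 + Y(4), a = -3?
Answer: -1/101 ≈ -0.0099010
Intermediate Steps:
Y(T) = 2*T
v = -4 (v = -3*4 + 2*4 = -12 + 8 = -4)
S(t, c) = -1 - t (S(t, c) = -4 + (3 - t) = -1 - t)
1/(-112 + S(-12, -8)) = 1/(-112 + (-1 - 1*(-12))) = 1/(-112 + (-1 + 12)) = 1/(-112 + 11) = 1/(-101) = -1/101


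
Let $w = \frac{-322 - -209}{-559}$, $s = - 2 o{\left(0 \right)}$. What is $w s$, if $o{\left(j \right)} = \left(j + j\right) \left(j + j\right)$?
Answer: $0$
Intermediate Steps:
$o{\left(j \right)} = 4 j^{2}$ ($o{\left(j \right)} = 2 j 2 j = 4 j^{2}$)
$s = 0$ ($s = - 2 \cdot 4 \cdot 0^{2} = - 2 \cdot 4 \cdot 0 = \left(-2\right) 0 = 0$)
$w = \frac{113}{559}$ ($w = \left(-322 + 209\right) \left(- \frac{1}{559}\right) = \left(-113\right) \left(- \frac{1}{559}\right) = \frac{113}{559} \approx 0.20215$)
$w s = \frac{113}{559} \cdot 0 = 0$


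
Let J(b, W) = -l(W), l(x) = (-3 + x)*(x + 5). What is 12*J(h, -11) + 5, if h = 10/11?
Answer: -1003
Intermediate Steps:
l(x) = (-3 + x)*(5 + x)
h = 10/11 (h = 10*(1/11) = 10/11 ≈ 0.90909)
J(b, W) = 15 - W² - 2*W (J(b, W) = -(-15 + W² + 2*W) = 15 - W² - 2*W)
12*J(h, -11) + 5 = 12*(15 - 1*(-11)² - 2*(-11)) + 5 = 12*(15 - 1*121 + 22) + 5 = 12*(15 - 121 + 22) + 5 = 12*(-84) + 5 = -1008 + 5 = -1003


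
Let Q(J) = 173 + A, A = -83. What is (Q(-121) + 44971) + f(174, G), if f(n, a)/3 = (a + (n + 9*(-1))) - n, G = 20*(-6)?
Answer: 44674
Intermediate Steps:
G = -120
f(n, a) = -27 + 3*a (f(n, a) = 3*((a + (n + 9*(-1))) - n) = 3*((a + (n - 9)) - n) = 3*((a + (-9 + n)) - n) = 3*((-9 + a + n) - n) = 3*(-9 + a) = -27 + 3*a)
Q(J) = 90 (Q(J) = 173 - 83 = 90)
(Q(-121) + 44971) + f(174, G) = (90 + 44971) + (-27 + 3*(-120)) = 45061 + (-27 - 360) = 45061 - 387 = 44674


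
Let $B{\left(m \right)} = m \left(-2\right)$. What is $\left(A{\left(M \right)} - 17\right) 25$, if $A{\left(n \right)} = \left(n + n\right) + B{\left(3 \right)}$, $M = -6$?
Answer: $-875$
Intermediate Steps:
$B{\left(m \right)} = - 2 m$
$A{\left(n \right)} = -6 + 2 n$ ($A{\left(n \right)} = \left(n + n\right) - 6 = 2 n - 6 = -6 + 2 n$)
$\left(A{\left(M \right)} - 17\right) 25 = \left(\left(-6 + 2 \left(-6\right)\right) - 17\right) 25 = \left(\left(-6 - 12\right) - 17\right) 25 = \left(-18 - 17\right) 25 = \left(-35\right) 25 = -875$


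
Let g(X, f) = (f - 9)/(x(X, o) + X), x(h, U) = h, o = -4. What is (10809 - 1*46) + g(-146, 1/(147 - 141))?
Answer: 18856829/1752 ≈ 10763.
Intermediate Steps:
g(X, f) = (-9 + f)/(2*X) (g(X, f) = (f - 9)/(X + X) = (-9 + f)/((2*X)) = (-9 + f)*(1/(2*X)) = (-9 + f)/(2*X))
(10809 - 1*46) + g(-146, 1/(147 - 141)) = (10809 - 1*46) + (½)*(-9 + 1/(147 - 141))/(-146) = (10809 - 46) + (½)*(-1/146)*(-9 + 1/6) = 10763 + (½)*(-1/146)*(-9 + ⅙) = 10763 + (½)*(-1/146)*(-53/6) = 10763 + 53/1752 = 18856829/1752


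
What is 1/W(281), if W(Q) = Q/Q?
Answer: 1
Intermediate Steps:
W(Q) = 1
1/W(281) = 1/1 = 1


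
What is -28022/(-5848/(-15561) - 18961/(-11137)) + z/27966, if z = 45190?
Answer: -9699628850335681/719487867993 ≈ -13481.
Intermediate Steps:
-28022/(-5848/(-15561) - 18961/(-11137)) + z/27966 = -28022/(-5848/(-15561) - 18961/(-11137)) + 45190/27966 = -28022/(-5848*(-1/15561) - 18961*(-1/11137)) + 45190*(1/27966) = -28022/(5848/15561 + 18961/11137) + 22595/13983 = -28022/51454471/24757551 + 22595/13983 = -28022*24757551/51454471 + 22595/13983 = -693756094122/51454471 + 22595/13983 = -9699628850335681/719487867993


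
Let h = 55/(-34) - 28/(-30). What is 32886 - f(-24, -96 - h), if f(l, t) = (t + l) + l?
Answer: 16844951/510 ≈ 33029.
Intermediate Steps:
h = -349/510 (h = 55*(-1/34) - 28*(-1/30) = -55/34 + 14/15 = -349/510 ≈ -0.68431)
f(l, t) = t + 2*l (f(l, t) = (l + t) + l = t + 2*l)
32886 - f(-24, -96 - h) = 32886 - ((-96 - 1*(-349/510)) + 2*(-24)) = 32886 - ((-96 + 349/510) - 48) = 32886 - (-48611/510 - 48) = 32886 - 1*(-73091/510) = 32886 + 73091/510 = 16844951/510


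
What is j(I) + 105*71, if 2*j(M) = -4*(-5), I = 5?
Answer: 7465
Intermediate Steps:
j(M) = 10 (j(M) = (-4*(-5))/2 = (½)*20 = 10)
j(I) + 105*71 = 10 + 105*71 = 10 + 7455 = 7465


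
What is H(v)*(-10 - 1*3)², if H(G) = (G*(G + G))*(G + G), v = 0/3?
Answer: 0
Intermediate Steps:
v = 0 (v = 0*(⅓) = 0)
H(G) = 4*G³ (H(G) = (G*(2*G))*(2*G) = (2*G²)*(2*G) = 4*G³)
H(v)*(-10 - 1*3)² = (4*0³)*(-10 - 1*3)² = (4*0)*(-10 - 3)² = 0*(-13)² = 0*169 = 0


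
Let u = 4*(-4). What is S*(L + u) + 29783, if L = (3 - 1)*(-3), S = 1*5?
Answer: 29673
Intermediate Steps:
u = -16
S = 5
L = -6 (L = 2*(-3) = -6)
S*(L + u) + 29783 = 5*(-6 - 16) + 29783 = 5*(-22) + 29783 = -110 + 29783 = 29673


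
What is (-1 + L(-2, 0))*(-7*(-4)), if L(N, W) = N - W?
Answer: -84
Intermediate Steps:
(-1 + L(-2, 0))*(-7*(-4)) = (-1 + (-2 - 1*0))*(-7*(-4)) = (-1 + (-2 + 0))*28 = (-1 - 2)*28 = -3*28 = -84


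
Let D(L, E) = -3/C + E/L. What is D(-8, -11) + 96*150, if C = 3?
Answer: 115203/8 ≈ 14400.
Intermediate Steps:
D(L, E) = -1 + E/L (D(L, E) = -3/3 + E/L = -3*⅓ + E/L = -1 + E/L)
D(-8, -11) + 96*150 = (-11 - 1*(-8))/(-8) + 96*150 = -(-11 + 8)/8 + 14400 = -⅛*(-3) + 14400 = 3/8 + 14400 = 115203/8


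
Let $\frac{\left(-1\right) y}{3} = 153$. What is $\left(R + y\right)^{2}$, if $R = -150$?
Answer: $370881$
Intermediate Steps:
$y = -459$ ($y = \left(-3\right) 153 = -459$)
$\left(R + y\right)^{2} = \left(-150 - 459\right)^{2} = \left(-609\right)^{2} = 370881$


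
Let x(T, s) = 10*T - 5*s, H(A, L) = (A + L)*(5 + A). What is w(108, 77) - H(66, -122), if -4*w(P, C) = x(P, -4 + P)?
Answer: 3836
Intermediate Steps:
H(A, L) = (5 + A)*(A + L)
x(T, s) = -5*s + 10*T
w(P, C) = -5 - 5*P/4 (w(P, C) = -(-5*(-4 + P) + 10*P)/4 = -((20 - 5*P) + 10*P)/4 = -(20 + 5*P)/4 = -5 - 5*P/4)
w(108, 77) - H(66, -122) = (-5 - 5/4*108) - (66² + 5*66 + 5*(-122) + 66*(-122)) = (-5 - 135) - (4356 + 330 - 610 - 8052) = -140 - 1*(-3976) = -140 + 3976 = 3836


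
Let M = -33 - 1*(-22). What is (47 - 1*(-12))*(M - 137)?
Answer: -8732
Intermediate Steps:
M = -11 (M = -33 + 22 = -11)
(47 - 1*(-12))*(M - 137) = (47 - 1*(-12))*(-11 - 137) = (47 + 12)*(-148) = 59*(-148) = -8732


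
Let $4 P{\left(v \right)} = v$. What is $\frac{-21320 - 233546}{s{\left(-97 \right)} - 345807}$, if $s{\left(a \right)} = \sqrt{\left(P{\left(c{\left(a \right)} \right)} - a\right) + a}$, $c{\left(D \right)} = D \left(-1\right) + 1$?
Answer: $\frac{25181270532}{34166423207} + \frac{254866 \sqrt{2}}{34166423207} \approx 0.73703$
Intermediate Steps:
$c{\left(D \right)} = 1 - D$ ($c{\left(D \right)} = - D + 1 = 1 - D$)
$P{\left(v \right)} = \frac{v}{4}$
$s{\left(a \right)} = \sqrt{\frac{1}{4} - \frac{a}{4}}$ ($s{\left(a \right)} = \sqrt{\left(\frac{1 - a}{4} - a\right) + a} = \sqrt{\left(\left(\frac{1}{4} - \frac{a}{4}\right) - a\right) + a} = \sqrt{\left(\frac{1}{4} - \frac{5 a}{4}\right) + a} = \sqrt{\frac{1}{4} - \frac{a}{4}}$)
$\frac{-21320 - 233546}{s{\left(-97 \right)} - 345807} = \frac{-21320 - 233546}{\frac{\sqrt{1 - -97}}{2} - 345807} = - \frac{254866}{\frac{\sqrt{1 + 97}}{2} - 345807} = - \frac{254866}{\frac{\sqrt{98}}{2} - 345807} = - \frac{254866}{\frac{7 \sqrt{2}}{2} - 345807} = - \frac{254866}{-345807 + \frac{7 \sqrt{2}}{2}}$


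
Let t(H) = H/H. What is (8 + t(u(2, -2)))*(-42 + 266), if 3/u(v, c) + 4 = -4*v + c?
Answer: 2016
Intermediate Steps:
u(v, c) = 3/(-4 + c - 4*v) (u(v, c) = 3/(-4 + (-4*v + c)) = 3/(-4 + (c - 4*v)) = 3/(-4 + c - 4*v))
t(H) = 1
(8 + t(u(2, -2)))*(-42 + 266) = (8 + 1)*(-42 + 266) = 9*224 = 2016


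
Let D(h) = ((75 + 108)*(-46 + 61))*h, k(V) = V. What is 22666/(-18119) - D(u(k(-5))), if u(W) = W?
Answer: 248660609/18119 ≈ 13724.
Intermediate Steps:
D(h) = 2745*h (D(h) = (183*15)*h = 2745*h)
22666/(-18119) - D(u(k(-5))) = 22666/(-18119) - 2745*(-5) = 22666*(-1/18119) - 1*(-13725) = -22666/18119 + 13725 = 248660609/18119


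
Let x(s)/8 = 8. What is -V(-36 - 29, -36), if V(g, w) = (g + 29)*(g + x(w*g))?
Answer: -36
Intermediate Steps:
x(s) = 64 (x(s) = 8*8 = 64)
V(g, w) = (29 + g)*(64 + g) (V(g, w) = (g + 29)*(g + 64) = (29 + g)*(64 + g))
-V(-36 - 29, -36) = -(1856 + (-36 - 29)**2 + 93*(-36 - 29)) = -(1856 + (-65)**2 + 93*(-65)) = -(1856 + 4225 - 6045) = -1*36 = -36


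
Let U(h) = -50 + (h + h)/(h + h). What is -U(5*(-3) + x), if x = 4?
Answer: 49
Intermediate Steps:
U(h) = -49 (U(h) = -50 + (2*h)/((2*h)) = -50 + (2*h)*(1/(2*h)) = -50 + 1 = -49)
-U(5*(-3) + x) = -1*(-49) = 49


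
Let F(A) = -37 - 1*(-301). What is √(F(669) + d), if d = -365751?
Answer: I*√365487 ≈ 604.56*I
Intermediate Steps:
F(A) = 264 (F(A) = -37 + 301 = 264)
√(F(669) + d) = √(264 - 365751) = √(-365487) = I*√365487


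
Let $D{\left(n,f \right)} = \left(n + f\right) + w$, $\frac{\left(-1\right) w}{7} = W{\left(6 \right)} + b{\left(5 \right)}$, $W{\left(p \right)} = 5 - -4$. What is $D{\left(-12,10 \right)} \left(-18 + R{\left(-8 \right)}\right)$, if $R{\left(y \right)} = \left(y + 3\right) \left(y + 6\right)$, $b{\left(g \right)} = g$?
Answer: $800$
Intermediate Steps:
$W{\left(p \right)} = 9$ ($W{\left(p \right)} = 5 + 4 = 9$)
$R{\left(y \right)} = \left(3 + y\right) \left(6 + y\right)$
$w = -98$ ($w = - 7 \left(9 + 5\right) = \left(-7\right) 14 = -98$)
$D{\left(n,f \right)} = -98 + f + n$ ($D{\left(n,f \right)} = \left(n + f\right) - 98 = \left(f + n\right) - 98 = -98 + f + n$)
$D{\left(-12,10 \right)} \left(-18 + R{\left(-8 \right)}\right) = \left(-98 + 10 - 12\right) \left(-18 + \left(18 + \left(-8\right)^{2} + 9 \left(-8\right)\right)\right) = - 100 \left(-18 + \left(18 + 64 - 72\right)\right) = - 100 \left(-18 + 10\right) = \left(-100\right) \left(-8\right) = 800$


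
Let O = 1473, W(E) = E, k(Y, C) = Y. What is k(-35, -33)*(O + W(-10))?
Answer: -51205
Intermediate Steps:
k(-35, -33)*(O + W(-10)) = -35*(1473 - 10) = -35*1463 = -51205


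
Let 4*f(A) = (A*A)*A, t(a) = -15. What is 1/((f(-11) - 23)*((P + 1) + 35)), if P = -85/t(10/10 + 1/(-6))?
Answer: -12/177875 ≈ -6.7463e-5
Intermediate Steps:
f(A) = A**3/4 (f(A) = ((A*A)*A)/4 = (A**2*A)/4 = A**3/4)
P = 17/3 (P = -85/(-15) = -85*(-1/15) = 17/3 ≈ 5.6667)
1/((f(-11) - 23)*((P + 1) + 35)) = 1/(((1/4)*(-11)**3 - 23)*((17/3 + 1) + 35)) = 1/(((1/4)*(-1331) - 23)*(20/3 + 35)) = 1/((-1331/4 - 23)*(125/3)) = (3/125)/(-1423/4) = -4/1423*3/125 = -12/177875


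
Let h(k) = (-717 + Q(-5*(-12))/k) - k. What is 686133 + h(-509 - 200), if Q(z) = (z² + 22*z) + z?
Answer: 486457645/709 ≈ 6.8612e+5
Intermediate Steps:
Q(z) = z² + 23*z
h(k) = -717 - k + 4980/k (h(k) = (-717 + ((-5*(-12))*(23 - 5*(-12)))/k) - k = (-717 + (60*(23 + 60))/k) - k = (-717 + (60*83)/k) - k = (-717 + 4980/k) - k = -717 - k + 4980/k)
686133 + h(-509 - 200) = 686133 + (-717 - (-509 - 200) + 4980/(-509 - 200)) = 686133 + (-717 - 1*(-709) + 4980/(-709)) = 686133 + (-717 + 709 + 4980*(-1/709)) = 686133 + (-717 + 709 - 4980/709) = 686133 - 10652/709 = 486457645/709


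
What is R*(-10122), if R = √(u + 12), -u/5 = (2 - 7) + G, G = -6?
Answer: -10122*√67 ≈ -82852.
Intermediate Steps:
u = 55 (u = -5*((2 - 7) - 6) = -5*(-5 - 6) = -5*(-11) = 55)
R = √67 (R = √(55 + 12) = √67 ≈ 8.1853)
R*(-10122) = √67*(-10122) = -10122*√67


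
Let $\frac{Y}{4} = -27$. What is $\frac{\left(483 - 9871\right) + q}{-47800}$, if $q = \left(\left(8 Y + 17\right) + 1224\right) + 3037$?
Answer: $\frac{2987}{23900} \approx 0.12498$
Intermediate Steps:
$Y = -108$ ($Y = 4 \left(-27\right) = -108$)
$q = 3414$ ($q = \left(\left(8 \left(-108\right) + 17\right) + 1224\right) + 3037 = \left(\left(-864 + 17\right) + 1224\right) + 3037 = \left(-847 + 1224\right) + 3037 = 377 + 3037 = 3414$)
$\frac{\left(483 - 9871\right) + q}{-47800} = \frac{\left(483 - 9871\right) + 3414}{-47800} = \left(-9388 + 3414\right) \left(- \frac{1}{47800}\right) = \left(-5974\right) \left(- \frac{1}{47800}\right) = \frac{2987}{23900}$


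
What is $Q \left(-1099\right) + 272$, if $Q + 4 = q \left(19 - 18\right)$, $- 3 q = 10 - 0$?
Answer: $\frac{24994}{3} \approx 8331.3$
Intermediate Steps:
$q = - \frac{10}{3}$ ($q = - \frac{10 - 0}{3} = - \frac{10 + 0}{3} = \left(- \frac{1}{3}\right) 10 = - \frac{10}{3} \approx -3.3333$)
$Q = - \frac{22}{3}$ ($Q = -4 - \frac{10 \left(19 - 18\right)}{3} = -4 - \frac{10}{3} = - \frac{22}{3} \approx -7.3333$)
$Q \left(-1099\right) + 272 = \left(- \frac{22}{3}\right) \left(-1099\right) + 272 = \frac{24178}{3} + 272 = \frac{24994}{3}$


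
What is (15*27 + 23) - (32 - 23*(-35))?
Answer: -409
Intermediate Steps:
(15*27 + 23) - (32 - 23*(-35)) = (405 + 23) - (32 + 805) = 428 - 1*837 = 428 - 837 = -409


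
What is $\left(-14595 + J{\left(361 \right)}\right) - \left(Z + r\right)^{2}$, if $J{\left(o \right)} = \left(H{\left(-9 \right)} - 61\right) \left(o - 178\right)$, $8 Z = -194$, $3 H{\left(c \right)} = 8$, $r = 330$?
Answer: $- \frac{1900049}{16} \approx -1.1875 \cdot 10^{5}$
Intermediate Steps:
$H{\left(c \right)} = \frac{8}{3}$ ($H{\left(c \right)} = \frac{1}{3} \cdot 8 = \frac{8}{3}$)
$Z = - \frac{97}{4}$ ($Z = \frac{1}{8} \left(-194\right) = - \frac{97}{4} \approx -24.25$)
$J{\left(o \right)} = \frac{31150}{3} - \frac{175 o}{3}$ ($J{\left(o \right)} = \left(\frac{8}{3} - 61\right) \left(o - 178\right) = - \frac{175 \left(-178 + o\right)}{3} = \frac{31150}{3} - \frac{175 o}{3}$)
$\left(-14595 + J{\left(361 \right)}\right) - \left(Z + r\right)^{2} = \left(-14595 + \left(\frac{31150}{3} - \frac{63175}{3}\right)\right) - \left(- \frac{97}{4} + 330\right)^{2} = \left(-14595 + \left(\frac{31150}{3} - \frac{63175}{3}\right)\right) - \left(\frac{1223}{4}\right)^{2} = \left(-14595 - 10675\right) - \frac{1495729}{16} = -25270 - \frac{1495729}{16} = - \frac{1900049}{16}$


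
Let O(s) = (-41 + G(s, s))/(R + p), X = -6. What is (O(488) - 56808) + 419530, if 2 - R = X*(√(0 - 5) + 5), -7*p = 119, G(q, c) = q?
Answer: 3264647/9 - 298*I*√5/45 ≈ 3.6274e+5 - 14.808*I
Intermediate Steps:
p = -17 (p = -⅐*119 = -17)
R = 32 + 6*I*√5 (R = 2 - (-6)*(√(0 - 5) + 5) = 2 - (-6)*(√(-5) + 5) = 2 - (-6)*(I*√5 + 5) = 2 - (-6)*(5 + I*√5) = 2 - (-30 - 6*I*√5) = 2 + (30 + 6*I*√5) = 32 + 6*I*√5 ≈ 32.0 + 13.416*I)
O(s) = (-41 + s)/(15 + 6*I*√5) (O(s) = (-41 + s)/((32 + 6*I*√5) - 17) = (-41 + s)/(15 + 6*I*√5))
(O(488) - 56808) + 419530 = ((-41 + 488)/(15 + 6*I*√5) - 56808) + 419530 = (447/(15 + 6*I*√5) - 56808) + 419530 = (-56808 + 447/(15 + 6*I*√5)) + 419530 = 362722 + 447/(15 + 6*I*√5)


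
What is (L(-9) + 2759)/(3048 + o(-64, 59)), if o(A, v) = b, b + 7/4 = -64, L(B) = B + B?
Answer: 10964/11929 ≈ 0.91910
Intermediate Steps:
L(B) = 2*B
b = -263/4 (b = -7/4 - 64 = -263/4 ≈ -65.750)
o(A, v) = -263/4
(L(-9) + 2759)/(3048 + o(-64, 59)) = (2*(-9) + 2759)/(3048 - 263/4) = (-18 + 2759)/(11929/4) = 2741*(4/11929) = 10964/11929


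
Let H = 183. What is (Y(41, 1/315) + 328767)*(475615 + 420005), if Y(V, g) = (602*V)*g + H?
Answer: 884053127408/3 ≈ 2.9468e+11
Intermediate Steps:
Y(V, g) = 183 + 602*V*g (Y(V, g) = (602*V)*g + 183 = 602*V*g + 183 = 183 + 602*V*g)
(Y(41, 1/315) + 328767)*(475615 + 420005) = ((183 + 602*41/315) + 328767)*(475615 + 420005) = ((183 + 602*41*(1/315)) + 328767)*895620 = ((183 + 3526/45) + 328767)*895620 = (11761/45 + 328767)*895620 = (14806276/45)*895620 = 884053127408/3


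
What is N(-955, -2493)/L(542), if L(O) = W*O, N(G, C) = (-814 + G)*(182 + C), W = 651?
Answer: 4088159/352842 ≈ 11.586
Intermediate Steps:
L(O) = 651*O
N(-955, -2493)/L(542) = (-148148 - 814*(-2493) + 182*(-955) - 2493*(-955))/((651*542)) = (-148148 + 2029302 - 173810 + 2380815)/352842 = 4088159*(1/352842) = 4088159/352842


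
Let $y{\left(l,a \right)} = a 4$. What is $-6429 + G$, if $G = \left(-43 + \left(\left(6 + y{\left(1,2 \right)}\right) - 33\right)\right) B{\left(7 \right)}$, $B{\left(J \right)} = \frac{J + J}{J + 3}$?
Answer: $- \frac{32579}{5} \approx -6515.8$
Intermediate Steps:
$B{\left(J \right)} = \frac{2 J}{3 + J}$
$y{\left(l,a \right)} = 4 a$
$G = - \frac{434}{5}$ ($G = \left(-43 + \left(\left(6 + 4 \cdot 2\right) - 33\right)\right) 2 \cdot 7 \frac{1}{3 + 7} = \left(-43 + \left(\left(6 + 8\right) - 33\right)\right) 2 \cdot 7 \cdot \frac{1}{10} = \left(-43 + \left(14 - 33\right)\right) 2 \cdot 7 \cdot \frac{1}{10} = \left(-43 - 19\right) \frac{7}{5} = \left(-62\right) \frac{7}{5} = - \frac{434}{5} \approx -86.8$)
$-6429 + G = -6429 - \frac{434}{5} = - \frac{32579}{5}$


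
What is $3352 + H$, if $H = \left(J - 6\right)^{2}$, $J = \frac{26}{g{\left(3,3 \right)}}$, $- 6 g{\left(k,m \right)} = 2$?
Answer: $10408$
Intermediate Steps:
$g{\left(k,m \right)} = - \frac{1}{3}$ ($g{\left(k,m \right)} = \left(- \frac{1}{6}\right) 2 = - \frac{1}{3}$)
$J = -78$ ($J = \frac{26}{- \frac{1}{3}} = 26 \left(-3\right) = -78$)
$H = 7056$ ($H = \left(-78 - 6\right)^{2} = \left(-84\right)^{2} = 7056$)
$3352 + H = 3352 + 7056 = 10408$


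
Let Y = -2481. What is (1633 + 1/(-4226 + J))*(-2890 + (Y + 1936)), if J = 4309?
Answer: -465579900/83 ≈ -5.6094e+6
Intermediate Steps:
(1633 + 1/(-4226 + J))*(-2890 + (Y + 1936)) = (1633 + 1/(-4226 + 4309))*(-2890 + (-2481 + 1936)) = (1633 + 1/83)*(-2890 - 545) = (1633 + 1/83)*(-3435) = (135540/83)*(-3435) = -465579900/83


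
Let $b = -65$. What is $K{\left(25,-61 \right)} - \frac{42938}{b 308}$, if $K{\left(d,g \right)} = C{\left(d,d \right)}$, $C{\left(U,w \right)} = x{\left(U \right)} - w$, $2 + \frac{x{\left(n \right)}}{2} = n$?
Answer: $\frac{33097}{1430} \approx 23.145$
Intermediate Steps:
$x{\left(n \right)} = -4 + 2 n$
$C{\left(U,w \right)} = -4 - w + 2 U$ ($C{\left(U,w \right)} = \left(-4 + 2 U\right) - w = -4 - w + 2 U$)
$K{\left(d,g \right)} = -4 + d$ ($K{\left(d,g \right)} = -4 - d + 2 d = -4 + d$)
$K{\left(25,-61 \right)} - \frac{42938}{b 308} = \left(-4 + 25\right) - \frac{42938}{\left(-65\right) 308} = 21 - \frac{42938}{-20020} = 21 - 42938 \left(- \frac{1}{20020}\right) = 21 - - \frac{3067}{1430} = 21 + \frac{3067}{1430} = \frac{33097}{1430}$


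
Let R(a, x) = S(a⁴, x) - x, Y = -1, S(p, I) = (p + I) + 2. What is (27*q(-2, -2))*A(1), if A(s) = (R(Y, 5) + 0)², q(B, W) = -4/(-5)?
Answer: 972/5 ≈ 194.40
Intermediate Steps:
S(p, I) = 2 + I + p (S(p, I) = (I + p) + 2 = 2 + I + p)
q(B, W) = ⅘ (q(B, W) = -4*(-⅕) = ⅘)
R(a, x) = 2 + a⁴ (R(a, x) = (2 + x + a⁴) - x = 2 + a⁴)
A(s) = 9 (A(s) = ((2 + (-1)⁴) + 0)² = ((2 + 1) + 0)² = (3 + 0)² = 3² = 9)
(27*q(-2, -2))*A(1) = (27*(⅘))*9 = (108/5)*9 = 972/5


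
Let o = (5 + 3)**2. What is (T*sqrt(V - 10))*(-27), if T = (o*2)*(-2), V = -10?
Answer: 13824*I*sqrt(5) ≈ 30911.0*I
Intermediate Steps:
o = 64 (o = 8**2 = 64)
T = -256 (T = (64*2)*(-2) = 128*(-2) = -256)
(T*sqrt(V - 10))*(-27) = -256*sqrt(-10 - 10)*(-27) = -512*I*sqrt(5)*(-27) = 13824*I*sqrt(5)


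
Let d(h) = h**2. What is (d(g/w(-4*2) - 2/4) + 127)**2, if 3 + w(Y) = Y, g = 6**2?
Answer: 4672679449/234256 ≈ 19947.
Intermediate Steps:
g = 36
w(Y) = -3 + Y
(d(g/w(-4*2) - 2/4) + 127)**2 = ((36/(-3 - 4*2) - 2/4)**2 + 127)**2 = ((36/(-3 - 8) - 2*1/4)**2 + 127)**2 = ((36/(-11) - 1/2)**2 + 127)**2 = ((36*(-1/11) - 1/2)**2 + 127)**2 = ((-36/11 - 1/2)**2 + 127)**2 = ((-83/22)**2 + 127)**2 = (6889/484 + 127)**2 = (68357/484)**2 = 4672679449/234256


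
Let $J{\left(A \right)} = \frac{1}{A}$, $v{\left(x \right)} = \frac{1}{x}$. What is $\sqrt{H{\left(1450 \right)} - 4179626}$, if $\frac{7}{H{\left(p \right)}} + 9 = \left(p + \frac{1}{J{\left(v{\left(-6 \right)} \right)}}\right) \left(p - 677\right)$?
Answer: $\frac{4 i \sqrt{11811583207190576918}}{6724273} \approx 2044.4 i$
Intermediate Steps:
$H{\left(p \right)} = \frac{7}{-9 + \left(-677 + p\right) \left(- \frac{1}{6} + p\right)}$ ($H{\left(p \right)} = \frac{7}{-9 + \left(p + \frac{1}{\frac{1}{\frac{1}{-6}}}\right) \left(p - 677\right)} = \frac{7}{-9 + \left(p + \frac{1}{\frac{1}{- \frac{1}{6}}}\right) \left(-677 + p\right)} = \frac{7}{-9 + \left(p + \frac{1}{-6}\right) \left(-677 + p\right)} = \frac{7}{-9 + \left(p - \frac{1}{6}\right) \left(-677 + p\right)} = \frac{7}{-9 + \left(- \frac{1}{6} + p\right) \left(-677 + p\right)} = \frac{7}{-9 + \left(-677 + p\right) \left(- \frac{1}{6} + p\right)}$)
$\sqrt{H{\left(1450 \right)} - 4179626} = \sqrt{\frac{42}{623 - 5891350 + 6 \cdot 1450^{2}} - 4179626} = \sqrt{\frac{42}{623 - 5891350 + 6 \cdot 2102500} - 4179626} = \sqrt{\frac{42}{623 - 5891350 + 12615000} - 4179626} = \sqrt{\frac{42}{6724273} - 4179626} = \sqrt{- \frac{28104946261856}{6724273}} = \frac{4 i \sqrt{11811583207190576918}}{6724273}$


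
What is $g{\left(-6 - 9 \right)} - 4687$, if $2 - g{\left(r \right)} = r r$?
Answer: $-4910$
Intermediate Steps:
$g{\left(r \right)} = 2 - r^{2}$ ($g{\left(r \right)} = 2 - r r = 2 - r^{2}$)
$g{\left(-6 - 9 \right)} - 4687 = \left(2 - \left(-6 - 9\right)^{2}\right) - 4687 = \left(2 - \left(-15\right)^{2}\right) - 4687 = \left(2 - 225\right) - 4687 = -223 - 4687 = -4910$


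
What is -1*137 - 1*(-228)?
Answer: 91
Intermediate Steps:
-1*137 - 1*(-228) = -137 + 228 = 91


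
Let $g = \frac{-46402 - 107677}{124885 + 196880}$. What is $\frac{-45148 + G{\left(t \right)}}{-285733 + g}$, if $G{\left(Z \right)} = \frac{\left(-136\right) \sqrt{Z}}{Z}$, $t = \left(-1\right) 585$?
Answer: $\frac{3631761555}{22984758206} - \frac{364667 i \sqrt{65}}{149400928339} \approx 0.15801 - 1.9679 \cdot 10^{-5} i$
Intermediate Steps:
$t = -585$
$g = - \frac{154079}{321765} \approx -0.47886$
$G{\left(Z \right)} = - \frac{136}{\sqrt{Z}}$
$\frac{-45148 + G{\left(t \right)}}{-285733 + g} = \frac{-45148 - \frac{136}{3 i \sqrt{65}}}{-285733 - \frac{154079}{321765}} = \frac{-45148 - 136 \left(- \frac{i \sqrt{65}}{195}\right)}{- \frac{91939032824}{321765}} = \left(-45148 + \frac{136 i \sqrt{65}}{195}\right) \left(- \frac{321765}{91939032824}\right) = \frac{3631761555}{22984758206} - \frac{364667 i \sqrt{65}}{149400928339}$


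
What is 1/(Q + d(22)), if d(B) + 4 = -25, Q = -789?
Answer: -1/818 ≈ -0.0012225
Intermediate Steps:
d(B) = -29 (d(B) = -4 - 25 = -29)
1/(Q + d(22)) = 1/(-789 - 29) = 1/(-818) = -1/818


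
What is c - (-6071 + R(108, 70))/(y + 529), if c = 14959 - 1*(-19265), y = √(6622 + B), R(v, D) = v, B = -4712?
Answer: 9515064971/277931 - 5963*√1910/277931 ≈ 34234.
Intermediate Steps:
y = √1910 (y = √(6622 - 4712) = √1910 ≈ 43.704)
c = 34224 (c = 14959 + 19265 = 34224)
c - (-6071 + R(108, 70))/(y + 529) = 34224 - (-6071 + 108)/(√1910 + 529) = 34224 - (-5963)/(529 + √1910) = 34224 + 5963/(529 + √1910)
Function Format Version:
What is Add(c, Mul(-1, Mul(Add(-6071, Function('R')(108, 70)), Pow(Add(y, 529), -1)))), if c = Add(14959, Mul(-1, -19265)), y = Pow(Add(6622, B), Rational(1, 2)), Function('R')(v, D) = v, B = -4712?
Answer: Add(Rational(9515064971, 277931), Mul(Rational(-5963, 277931), Pow(1910, Rational(1, 2)))) ≈ 34234.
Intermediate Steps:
y = Pow(1910, Rational(1, 2)) (y = Pow(Add(6622, -4712), Rational(1, 2)) = Pow(1910, Rational(1, 2)) ≈ 43.704)
c = 34224 (c = Add(14959, 19265) = 34224)
Add(c, Mul(-1, Mul(Add(-6071, Function('R')(108, 70)), Pow(Add(y, 529), -1)))) = Add(34224, Mul(-1, Mul(Add(-6071, 108), Pow(Add(Pow(1910, Rational(1, 2)), 529), -1)))) = Add(34224, Mul(-1, Mul(-5963, Pow(Add(529, Pow(1910, Rational(1, 2))), -1)))) = Add(34224, Mul(5963, Pow(Add(529, Pow(1910, Rational(1, 2))), -1)))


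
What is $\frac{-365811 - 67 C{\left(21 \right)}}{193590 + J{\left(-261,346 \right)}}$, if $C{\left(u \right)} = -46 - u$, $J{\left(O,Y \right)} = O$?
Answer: $- \frac{361322}{193329} \approx -1.8689$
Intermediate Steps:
$\frac{-365811 - 67 C{\left(21 \right)}}{193590 + J{\left(-261,346 \right)}} = \frac{-365811 - 67 \left(-46 - 21\right)}{193590 - 261} = \frac{-365811 - 67 \left(-46 - 21\right)}{193329} = \left(-365811 - -4489\right) \frac{1}{193329} = \left(-365811 + 4489\right) \frac{1}{193329} = \left(-361322\right) \frac{1}{193329} = - \frac{361322}{193329}$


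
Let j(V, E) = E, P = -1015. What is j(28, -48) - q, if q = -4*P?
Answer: -4108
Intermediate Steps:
q = 4060 (q = -4*(-1015) = 4060)
j(28, -48) - q = -48 - 1*4060 = -48 - 4060 = -4108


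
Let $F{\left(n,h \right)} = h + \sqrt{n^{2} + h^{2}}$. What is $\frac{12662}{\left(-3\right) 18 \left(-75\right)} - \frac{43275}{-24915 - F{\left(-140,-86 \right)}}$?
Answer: $\frac{1215714197494}{249663159225} - \frac{17310 \sqrt{6749}}{123290449} \approx 4.8579$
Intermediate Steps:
$F{\left(n,h \right)} = h + \sqrt{h^{2} + n^{2}}$
$\frac{12662}{\left(-3\right) 18 \left(-75\right)} - \frac{43275}{-24915 - F{\left(-140,-86 \right)}} = \frac{12662}{\left(-3\right) 18 \left(-75\right)} - \frac{43275}{-24915 - \left(-86 + \sqrt{\left(-86\right)^{2} + \left(-140\right)^{2}}\right)} = \frac{12662}{\left(-54\right) \left(-75\right)} - \frac{43275}{-24915 - \left(-86 + \sqrt{7396 + 19600}\right)} = \frac{12662}{4050} - \frac{43275}{-24915 - \left(-86 + \sqrt{26996}\right)} = 12662 \cdot \frac{1}{4050} - \frac{43275}{-24915 - \left(-86 + 2 \sqrt{6749}\right)} = \frac{6331}{2025} - \frac{43275}{-24915 + \left(86 - 2 \sqrt{6749}\right)} = \frac{6331}{2025} - \frac{43275}{-24829 - 2 \sqrt{6749}}$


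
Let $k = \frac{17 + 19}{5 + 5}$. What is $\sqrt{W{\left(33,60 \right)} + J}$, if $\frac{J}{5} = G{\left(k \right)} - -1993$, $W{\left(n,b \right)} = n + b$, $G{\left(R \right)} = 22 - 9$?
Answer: $\sqrt{10123} \approx 100.61$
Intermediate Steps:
$k = \frac{18}{5}$ ($k = \frac{36}{10} = 36 \cdot \frac{1}{10} = \frac{18}{5} \approx 3.6$)
$G{\left(R \right)} = 13$ ($G{\left(R \right)} = 22 - 9 = 13$)
$W{\left(n,b \right)} = b + n$
$J = 10030$ ($J = 5 \left(13 - -1993\right) = 5 \left(13 + 1993\right) = 5 \cdot 2006 = 10030$)
$\sqrt{W{\left(33,60 \right)} + J} = \sqrt{\left(60 + 33\right) + 10030} = \sqrt{93 + 10030} = \sqrt{10123}$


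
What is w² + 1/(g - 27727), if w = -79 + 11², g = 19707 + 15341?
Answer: 12914245/7321 ≈ 1764.0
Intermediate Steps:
g = 35048
w = 42 (w = -79 + 121 = 42)
w² + 1/(g - 27727) = 42² + 1/(35048 - 27727) = 1764 + 1/7321 = 12914245/7321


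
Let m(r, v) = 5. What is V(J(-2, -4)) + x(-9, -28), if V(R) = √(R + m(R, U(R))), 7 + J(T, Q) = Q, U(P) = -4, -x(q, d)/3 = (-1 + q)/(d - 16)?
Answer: -15/22 + I*√6 ≈ -0.68182 + 2.4495*I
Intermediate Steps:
x(q, d) = -3*(-1 + q)/(-16 + d) (x(q, d) = -3*(-1 + q)/(d - 16) = -3*(-1 + q)/(-16 + d))
J(T, Q) = -7 + Q
V(R) = √(5 + R) (V(R) = √(R + 5) = √(5 + R))
V(J(-2, -4)) + x(-9, -28) = √(5 + (-7 - 4)) + 3*(1 - 1*(-9))/(-16 - 28) = √(5 - 11) + 3*(1 + 9)/(-44) = √(-6) + 3*(-1/44)*10 = I*√6 - 15/22 = -15/22 + I*√6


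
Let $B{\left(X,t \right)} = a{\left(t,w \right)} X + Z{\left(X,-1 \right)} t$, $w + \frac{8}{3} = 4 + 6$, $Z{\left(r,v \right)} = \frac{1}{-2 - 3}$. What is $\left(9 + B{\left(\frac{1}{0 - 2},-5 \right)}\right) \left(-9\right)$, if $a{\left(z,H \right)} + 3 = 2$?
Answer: $- \frac{189}{2} \approx -94.5$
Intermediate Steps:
$Z{\left(r,v \right)} = - \frac{1}{5}$ ($Z{\left(r,v \right)} = \frac{1}{-5} = - \frac{1}{5}$)
$w = \frac{22}{3}$ ($w = - \frac{8}{3} + \left(4 + 6\right) = - \frac{8}{3} + 10 = \frac{22}{3} \approx 7.3333$)
$a{\left(z,H \right)} = -1$ ($a{\left(z,H \right)} = -3 + 2 = -1$)
$B{\left(X,t \right)} = - X - \frac{t}{5}$
$\left(9 + B{\left(\frac{1}{0 - 2},-5 \right)}\right) \left(-9\right) = \left(9 - \left(-1 + \frac{1}{0 - 2}\right)\right) \left(-9\right) = \left(9 + \left(- \frac{1}{-2} + 1\right)\right) \left(-9\right) = \left(9 + \left(\left(-1\right) \left(- \frac{1}{2}\right) + 1\right)\right) \left(-9\right) = \left(9 + \left(\frac{1}{2} + 1\right)\right) \left(-9\right) = \left(9 + \frac{3}{2}\right) \left(-9\right) = \frac{21}{2} \left(-9\right) = - \frac{189}{2}$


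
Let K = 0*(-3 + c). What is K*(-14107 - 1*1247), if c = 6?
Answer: 0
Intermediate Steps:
K = 0 (K = 0*(-3 + 6) = 0*3 = 0)
K*(-14107 - 1*1247) = 0*(-14107 - 1*1247) = 0*(-14107 - 1247) = 0*(-15354) = 0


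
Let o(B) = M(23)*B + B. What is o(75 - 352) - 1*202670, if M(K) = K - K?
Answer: -202947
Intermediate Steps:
M(K) = 0
o(B) = B (o(B) = 0*B + B = 0 + B = B)
o(75 - 352) - 1*202670 = (75 - 352) - 1*202670 = -277 - 202670 = -202947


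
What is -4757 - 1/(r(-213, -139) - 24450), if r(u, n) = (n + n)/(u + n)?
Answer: -20469661001/4303061 ≈ -4757.0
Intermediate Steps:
r(u, n) = 2*n/(n + u) (r(u, n) = (2*n)/(n + u) = 2*n/(n + u))
-4757 - 1/(r(-213, -139) - 24450) = -4757 - 1/(2*(-139)/(-139 - 213) - 24450) = -4757 - 1/(2*(-139)/(-352) - 24450) = -4757 - 1/(2*(-139)*(-1/352) - 24450) = -4757 - 1/(139/176 - 24450) = -4757 - 1/(-4303061/176) = -4757 - 1*(-176/4303061) = -4757 + 176/4303061 = -20469661001/4303061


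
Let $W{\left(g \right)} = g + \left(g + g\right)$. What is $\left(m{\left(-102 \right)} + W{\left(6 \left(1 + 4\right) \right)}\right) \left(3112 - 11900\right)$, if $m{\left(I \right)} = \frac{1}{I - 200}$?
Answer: $- \frac{119424526}{151} \approx -7.9089 \cdot 10^{5}$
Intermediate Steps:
$m{\left(I \right)} = \frac{1}{-200 + I}$
$W{\left(g \right)} = 3 g$ ($W{\left(g \right)} = g + 2 g = 3 g$)
$\left(m{\left(-102 \right)} + W{\left(6 \left(1 + 4\right) \right)}\right) \left(3112 - 11900\right) = \left(\frac{1}{-200 - 102} + 3 \cdot 6 \left(1 + 4\right)\right) \left(3112 - 11900\right) = \left(\frac{1}{-302} + 3 \cdot 6 \cdot 5\right) \left(-8788\right) = \left(- \frac{1}{302} + 3 \cdot 30\right) \left(-8788\right) = \left(- \frac{1}{302} + 90\right) \left(-8788\right) = \frac{27179}{302} \left(-8788\right) = - \frac{119424526}{151}$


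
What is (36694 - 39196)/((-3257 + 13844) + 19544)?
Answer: -2502/30131 ≈ -0.083037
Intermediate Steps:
(36694 - 39196)/((-3257 + 13844) + 19544) = -2502/(10587 + 19544) = -2502/30131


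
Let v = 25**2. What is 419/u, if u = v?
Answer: 419/625 ≈ 0.67040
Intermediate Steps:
v = 625
u = 625
419/u = 419/625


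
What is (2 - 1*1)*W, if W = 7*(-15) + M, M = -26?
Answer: -131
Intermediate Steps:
W = -131 (W = 7*(-15) - 26 = -105 - 26 = -131)
(2 - 1*1)*W = (2 - 1*1)*(-131) = (2 - 1)*(-131) = 1*(-131) = -131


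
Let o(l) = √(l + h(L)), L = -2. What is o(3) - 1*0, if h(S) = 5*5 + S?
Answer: √26 ≈ 5.0990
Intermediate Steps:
h(S) = 25 + S
o(l) = √(23 + l) (o(l) = √(l + (25 - 2)) = √(l + 23) = √(23 + l))
o(3) - 1*0 = √(23 + 3) - 1*0 = √26 + 0 = √26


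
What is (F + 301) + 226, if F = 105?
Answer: 632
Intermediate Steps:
(F + 301) + 226 = (105 + 301) + 226 = 406 + 226 = 632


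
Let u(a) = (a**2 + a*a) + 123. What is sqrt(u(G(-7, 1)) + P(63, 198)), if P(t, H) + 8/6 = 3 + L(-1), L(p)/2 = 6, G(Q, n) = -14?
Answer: sqrt(4758)/3 ≈ 22.993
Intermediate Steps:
u(a) = 123 + 2*a**2 (u(a) = (a**2 + a**2) + 123 = 2*a**2 + 123 = 123 + 2*a**2)
L(p) = 12 (L(p) = 2*6 = 12)
P(t, H) = 41/3 (P(t, H) = -4/3 + (3 + 12) = -4/3 + 15 = 41/3)
sqrt(u(G(-7, 1)) + P(63, 198)) = sqrt((123 + 2*(-14)**2) + 41/3) = sqrt((123 + 2*196) + 41/3) = sqrt((123 + 392) + 41/3) = sqrt(515 + 41/3) = sqrt(1586/3) = sqrt(4758)/3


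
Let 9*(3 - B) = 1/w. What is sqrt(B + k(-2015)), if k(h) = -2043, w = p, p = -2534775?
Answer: I*sqrt(4718581910277609)/1520865 ≈ 45.166*I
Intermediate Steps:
w = -2534775
B = 68438926/22812975 (B = 3 - 1/9/(-2534775) = 3 - 1/9*(-1/2534775) = 3 + 1/22812975 = 68438926/22812975 ≈ 3.0000)
sqrt(B + k(-2015)) = sqrt(68438926/22812975 - 2043) = sqrt(-46538468999/22812975) = I*sqrt(4718581910277609)/1520865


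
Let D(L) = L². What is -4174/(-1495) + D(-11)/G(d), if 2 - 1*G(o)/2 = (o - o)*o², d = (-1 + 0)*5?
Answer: 197591/5980 ≈ 33.042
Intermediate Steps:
d = -5 (d = -1*5 = -5)
G(o) = 4 (G(o) = 4 - 2*(o - o)*o² = 4 - 0*o² = 4 - 2*0 = 4 + 0 = 4)
-4174/(-1495) + D(-11)/G(d) = -4174/(-1495) + (-11)²/4 = -4174*(-1/1495) + 121*(¼) = 4174/1495 + 121/4 = 197591/5980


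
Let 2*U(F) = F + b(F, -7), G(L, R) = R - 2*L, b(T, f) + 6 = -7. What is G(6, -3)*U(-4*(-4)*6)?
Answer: -1245/2 ≈ -622.50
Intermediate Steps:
b(T, f) = -13 (b(T, f) = -6 - 7 = -13)
U(F) = -13/2 + F/2 (U(F) = (F - 13)/2 = (-13 + F)/2 = -13/2 + F/2)
G(6, -3)*U(-4*(-4)*6) = (-3 - 2*6)*(-13/2 + (-4*(-4)*6)/2) = (-3 - 12)*(-13/2 + (16*6)/2) = -15*(-13/2 + (1/2)*96) = -15*(-13/2 + 48) = -15*83/2 = -1245/2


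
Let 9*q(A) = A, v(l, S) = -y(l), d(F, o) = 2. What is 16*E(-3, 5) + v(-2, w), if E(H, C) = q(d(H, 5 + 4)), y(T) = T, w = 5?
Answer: 50/9 ≈ 5.5556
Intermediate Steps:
v(l, S) = -l
q(A) = A/9
E(H, C) = 2/9 (E(H, C) = (⅑)*2 = 2/9)
16*E(-3, 5) + v(-2, w) = 16*(2/9) - 1*(-2) = 32/9 + 2 = 50/9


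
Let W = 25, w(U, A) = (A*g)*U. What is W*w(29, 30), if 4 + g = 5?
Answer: 21750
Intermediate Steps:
g = 1 (g = -4 + 5 = 1)
w(U, A) = A*U (w(U, A) = (A*1)*U = A*U)
W*w(29, 30) = 25*(30*29) = 25*870 = 21750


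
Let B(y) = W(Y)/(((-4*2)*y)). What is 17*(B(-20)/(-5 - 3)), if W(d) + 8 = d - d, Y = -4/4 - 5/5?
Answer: 17/160 ≈ 0.10625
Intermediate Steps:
Y = -2 (Y = -4*1/4 - 5*1/5 = -1 - 1 = -2)
W(d) = -8 (W(d) = -8 + (d - d) = -8 + 0 = -8)
B(y) = 1/y (B(y) = -8*(-1/(8*y)) = -(-1)/y = 1/y)
17*(B(-20)/(-5 - 3)) = 17*(1/((-20)*(-5 - 3))) = 17*(-1/20/(-8)) = 17*(-1/20*(-1/8)) = 17*(1/160) = 17/160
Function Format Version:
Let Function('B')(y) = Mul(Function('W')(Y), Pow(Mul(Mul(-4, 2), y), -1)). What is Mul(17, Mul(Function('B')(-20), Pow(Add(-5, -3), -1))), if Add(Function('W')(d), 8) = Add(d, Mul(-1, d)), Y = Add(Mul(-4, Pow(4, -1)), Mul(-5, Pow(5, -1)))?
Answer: Rational(17, 160) ≈ 0.10625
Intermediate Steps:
Y = -2 (Y = Add(Mul(-4, Rational(1, 4)), Mul(-5, Rational(1, 5))) = Add(-1, -1) = -2)
Function('W')(d) = -8 (Function('W')(d) = Add(-8, Add(d, Mul(-1, d))) = Add(-8, 0) = -8)
Function('B')(y) = Pow(y, -1) (Function('B')(y) = Mul(-8, Pow(Mul(Mul(-4, 2), y), -1)) = Mul(-8, Pow(Mul(-8, y), -1)) = Mul(-8, Mul(Rational(-1, 8), Pow(y, -1))) = Pow(y, -1))
Mul(17, Mul(Function('B')(-20), Pow(Add(-5, -3), -1))) = Mul(17, Mul(Pow(-20, -1), Pow(Add(-5, -3), -1))) = Mul(17, Mul(Rational(-1, 20), Pow(-8, -1))) = Mul(17, Mul(Rational(-1, 20), Rational(-1, 8))) = Mul(17, Rational(1, 160)) = Rational(17, 160)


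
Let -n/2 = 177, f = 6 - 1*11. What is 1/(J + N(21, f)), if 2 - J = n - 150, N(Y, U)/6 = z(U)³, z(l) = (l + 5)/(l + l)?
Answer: 1/506 ≈ 0.0019763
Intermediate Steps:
f = -5 (f = 6 - 11 = -5)
z(l) = (5 + l)/(2*l) (z(l) = (5 + l)/((2*l)) = (5 + l)*(1/(2*l)) = (5 + l)/(2*l))
N(Y, U) = 3*(5 + U)³/(4*U³) (N(Y, U) = 6*((5 + U)/(2*U))³ = 6*((5 + U)³/(8*U³)) = 3*(5 + U)³/(4*U³))
n = -354 (n = -2*177 = -354)
J = 506 (J = 2 - (-354 - 150) = 2 - 1*(-504) = 2 + 504 = 506)
1/(J + N(21, f)) = 1/(506 + (¾)*(5 - 5)³/(-5)³) = 1/(506 + (¾)*(-1/125)*0³) = 1/(506 + (¾)*(-1/125)*0) = 1/(506 + 0) = 1/506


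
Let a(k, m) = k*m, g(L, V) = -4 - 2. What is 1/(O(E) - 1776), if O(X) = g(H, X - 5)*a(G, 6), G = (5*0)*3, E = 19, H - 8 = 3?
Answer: -1/1776 ≈ -0.00056306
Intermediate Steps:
H = 11 (H = 8 + 3 = 11)
g(L, V) = -6
G = 0 (G = 0*3 = 0)
O(X) = 0 (O(X) = -0*6 = -6*0 = 0)
1/(O(E) - 1776) = 1/(0 - 1776) = 1/(-1776) = -1/1776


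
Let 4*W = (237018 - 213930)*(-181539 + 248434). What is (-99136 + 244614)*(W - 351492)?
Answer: 56120531322144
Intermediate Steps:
W = 386117940 (W = ((237018 - 213930)*(-181539 + 248434))/4 = (23088*66895)/4 = (¼)*1544471760 = 386117940)
(-99136 + 244614)*(W - 351492) = (-99136 + 244614)*(386117940 - 351492) = 145478*385766448 = 56120531322144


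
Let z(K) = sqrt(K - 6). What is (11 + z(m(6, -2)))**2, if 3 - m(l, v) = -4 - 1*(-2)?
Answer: (11 + I)**2 ≈ 120.0 + 22.0*I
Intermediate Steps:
m(l, v) = 5 (m(l, v) = 3 - (-4 - 1*(-2)) = 3 - (-4 + 2) = 3 - 1*(-2) = 3 + 2 = 5)
z(K) = sqrt(-6 + K)
(11 + z(m(6, -2)))**2 = (11 + sqrt(-6 + 5))**2 = (11 + sqrt(-1))**2 = (11 + I)**2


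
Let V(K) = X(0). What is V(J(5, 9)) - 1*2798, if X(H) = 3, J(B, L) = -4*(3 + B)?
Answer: -2795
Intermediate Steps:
J(B, L) = -12 - 4*B
V(K) = 3
V(J(5, 9)) - 1*2798 = 3 - 1*2798 = 3 - 2798 = -2795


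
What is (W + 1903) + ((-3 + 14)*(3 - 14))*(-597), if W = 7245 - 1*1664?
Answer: 79721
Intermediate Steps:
W = 5581 (W = 7245 - 1664 = 5581)
(W + 1903) + ((-3 + 14)*(3 - 14))*(-597) = (5581 + 1903) + ((-3 + 14)*(3 - 14))*(-597) = 7484 + (11*(-11))*(-597) = 7484 - 121*(-597) = 7484 + 72237 = 79721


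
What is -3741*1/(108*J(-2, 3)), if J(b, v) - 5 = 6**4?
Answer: -1247/46836 ≈ -0.026625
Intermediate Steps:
J(b, v) = 1301 (J(b, v) = 5 + 6**4 = 5 + 1296 = 1301)
-3741*1/(108*J(-2, 3)) = -3741/((6*1301)*18) = -3741/(7806*18) = -3741/140508 = -3741*1/140508 = -1247/46836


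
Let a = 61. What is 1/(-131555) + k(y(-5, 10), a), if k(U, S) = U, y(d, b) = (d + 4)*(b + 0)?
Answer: -1315551/131555 ≈ -10.000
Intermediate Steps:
y(d, b) = b*(4 + d) (y(d, b) = (4 + d)*b = b*(4 + d))
1/(-131555) + k(y(-5, 10), a) = 1/(-131555) + 10*(4 - 5) = -1/131555 + 10*(-1) = -1/131555 - 10 = -1315551/131555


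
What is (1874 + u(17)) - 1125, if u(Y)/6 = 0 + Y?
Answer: 851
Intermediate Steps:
u(Y) = 6*Y (u(Y) = 6*(0 + Y) = 6*Y)
(1874 + u(17)) - 1125 = (1874 + 6*17) - 1125 = (1874 + 102) - 1125 = 1976 - 1125 = 851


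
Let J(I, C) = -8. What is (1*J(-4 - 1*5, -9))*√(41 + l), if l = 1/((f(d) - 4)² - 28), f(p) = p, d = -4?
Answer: -4*√1477/3 ≈ -51.242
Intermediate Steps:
l = 1/36 (l = 1/((-4 - 4)² - 28) = 1/((-8)² - 28) = 1/(64 - 28) = 1/36 ≈ 0.027778)
(1*J(-4 - 1*5, -9))*√(41 + l) = (1*(-8))*√(41 + 1/36) = -4*√1477/3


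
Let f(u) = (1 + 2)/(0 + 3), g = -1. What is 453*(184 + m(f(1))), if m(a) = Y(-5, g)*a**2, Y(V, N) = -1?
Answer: 82899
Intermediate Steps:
f(u) = 1 (f(u) = 3/3 = 3*(1/3) = 1)
m(a) = -a**2
453*(184 + m(f(1))) = 453*(184 - 1*1**2) = 453*(184 - 1*1) = 453*(184 - 1) = 453*183 = 82899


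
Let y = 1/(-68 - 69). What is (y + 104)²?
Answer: 202977009/18769 ≈ 10814.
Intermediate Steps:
y = -1/137 (y = 1/(-137) = -1/137 ≈ -0.0072993)
(y + 104)² = (-1/137 + 104)² = (14247/137)² = 202977009/18769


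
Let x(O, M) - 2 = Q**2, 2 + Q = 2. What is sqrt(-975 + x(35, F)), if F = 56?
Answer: I*sqrt(973) ≈ 31.193*I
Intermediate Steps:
Q = 0 (Q = -2 + 2 = 0)
x(O, M) = 2 (x(O, M) = 2 + 0**2 = 2 + 0 = 2)
sqrt(-975 + x(35, F)) = sqrt(-975 + 2) = sqrt(-973) = I*sqrt(973)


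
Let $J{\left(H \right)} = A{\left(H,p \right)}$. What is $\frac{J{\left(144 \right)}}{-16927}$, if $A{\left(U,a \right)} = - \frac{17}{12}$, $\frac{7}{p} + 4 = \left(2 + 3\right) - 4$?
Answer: $\frac{17}{203124} \approx 8.3693 \cdot 10^{-5}$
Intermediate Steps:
$p = - \frac{7}{3}$ ($p = \frac{7}{-4 + \left(\left(2 + 3\right) - 4\right)} = \frac{7}{-4 + \left(5 - 4\right)} = \frac{7}{-4 + 1} = \frac{7}{-3} = 7 \left(- \frac{1}{3}\right) = - \frac{7}{3} \approx -2.3333$)
$A{\left(U,a \right)} = - \frac{17}{12}$ ($A{\left(U,a \right)} = \left(-17\right) \frac{1}{12} = - \frac{17}{12}$)
$J{\left(H \right)} = - \frac{17}{12}$
$\frac{J{\left(144 \right)}}{-16927} = - \frac{17}{12 \left(-16927\right)} = \left(- \frac{17}{12}\right) \left(- \frac{1}{16927}\right) = \frac{17}{203124}$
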